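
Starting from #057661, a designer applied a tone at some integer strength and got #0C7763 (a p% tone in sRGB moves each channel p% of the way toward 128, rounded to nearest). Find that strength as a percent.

6%

#057661 is rgb(5, 118, 97); #0C7763 is rgb(12, 119, 99).
On the R channel (widest range): 12 ≈ 5 + (p/100)(128 − 5), so p ≈ 100×(12 − 5)/(128 − 5) = 700/123 = 5.69.
p = 6 reproduces all three channels after rounding.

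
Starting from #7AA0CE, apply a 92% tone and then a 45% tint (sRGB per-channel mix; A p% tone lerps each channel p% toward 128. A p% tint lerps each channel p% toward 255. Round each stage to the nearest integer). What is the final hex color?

#B9BBBC

#7AA0CE is rgb(122, 160, 206).
Per channel, c → c + 0.92(128 − c):
  R: 122 + 0.92×(128−122) = 122 + 5.52 = 127.52 → 128
  G: 160 − 29.44 = 130.56 → 131
  B: 206 + 0.92×(128−206) = 206 − 71.76 = 134.24 → 134
After the tone: rgb(128, 131, 134) = #808386.
A 45% tint moves each channel 45% toward 255:
  R: 128 + 0.45×(255−128) = 128 + 57.15 = 185.15 → 185
  G: 131 + 0.45×(255−131) = 131 + 55.8 = 186.8 → 187
  B: 134 + 54.45 = 188.45 → 188
rgb(185, 187, 188) = #B9BBBC.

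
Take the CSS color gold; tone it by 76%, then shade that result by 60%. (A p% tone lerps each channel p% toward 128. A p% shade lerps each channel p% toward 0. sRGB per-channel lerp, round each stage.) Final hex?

CSS gold is rgb(255, 215, 0).
A 76% tone moves each channel 76% toward 128:
  R: 255 + 0.76×(128−255) = 255 − 96.52 = 158.48 → 158
  G: 215 + 0.76×(128−215) = 215 − 66.12 = 148.88 → 149
  B: 0 + 0.76×(128−0) = 0 + 97.28 = 97.28 → 97
After the tone: rgb(158, 149, 97) = #9E9561.
Per channel, c → c + 0.6(0 − c):
  R: 158 + 0.6×(0−158) = 158 − 94.8 = 63.2 → 63
  G: 149 + 0.6×(0−149) = 149 − 89.4 = 59.6 → 60
  B: 97 − 58.2 = 38.8 → 39
rgb(63, 60, 39) = #3F3C27.

#3F3C27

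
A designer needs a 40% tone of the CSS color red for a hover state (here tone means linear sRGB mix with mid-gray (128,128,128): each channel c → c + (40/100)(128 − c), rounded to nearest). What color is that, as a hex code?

#CC3333

CSS red is rgb(255, 0, 0).
Lerp each channel 40% toward 128:
  R: 255 + 0.4×(128−255) = 255 − 50.8 = 204.2 → 204
  G: 0 + 0.4×(128−0) = 0 + 51.2 = 51.2 → 51
  B: 0 + 0.4×(128−0) = 0 + 51.2 = 51.2 → 51
rgb(204, 51, 51) = #CC3333.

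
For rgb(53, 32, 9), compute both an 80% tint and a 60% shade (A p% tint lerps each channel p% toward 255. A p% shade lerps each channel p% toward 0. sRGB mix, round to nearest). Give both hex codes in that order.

#D7D2CE, #150D04

80% tint:
  R: 53 + 0.8×(255−53) = 53 + 161.6 = 214.6 → 215
  G: 32 + 0.8×(255−32) = 32 + 178.4 = 210.4 → 210
  B: 9 + 196.8 = 205.8 → 206
  → #D7D2CE
60% shade:
  R: 53 + 0.6×(0−53) = 53 − 31.8 = 21.2 → 21
  G: 32 + 0.6×(0−32) = 32 − 19.2 = 12.8 → 13
  B: 9 − 5.4 = 3.6 → 4
  → #150D04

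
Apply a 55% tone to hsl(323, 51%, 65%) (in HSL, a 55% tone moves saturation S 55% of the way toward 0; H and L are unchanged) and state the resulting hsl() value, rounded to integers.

hsl(323, 23%, 65%)

S moves 55% from 51 toward 0: 51 − 28.05 = 22.95 → 23.
H and L are unchanged.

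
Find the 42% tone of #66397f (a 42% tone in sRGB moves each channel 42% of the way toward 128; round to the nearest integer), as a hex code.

#66397f is rgb(102, 57, 127).
Per channel, c → c + 0.42(128 − c):
  R: 102 + 10.92 = 112.92 → 113
  G: 57 + 0.42×(128−57) = 57 + 29.82 = 86.82 → 87
  B: 127 + 0.42×(128−127) = 127 + 0.42 = 127.42 → 127
rgb(113, 87, 127) = #71577f.

#71577f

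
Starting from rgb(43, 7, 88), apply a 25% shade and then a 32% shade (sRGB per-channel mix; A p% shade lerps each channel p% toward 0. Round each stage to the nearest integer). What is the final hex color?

#16032D

A 25% shade moves each channel 25% toward 0:
  R: 43 − 10.75 = 32.25 → 32
  G: 7 + 0.25×(0−7) = 7 − 1.75 = 5.25 → 5
  B: 88 + 0.25×(0−88) = 88 − 22 = 66 → 66
After the shade: rgb(32, 5, 66) = #200542.
Lerp each channel 32% toward 0:
  R: 32 − 10.24 = 21.76 → 22
  G: 5 + 0.32×(0−5) = 5 − 1.6 = 3.4 → 3
  B: 66 + 0.32×(0−66) = 66 − 21.12 = 44.88 → 45
rgb(22, 3, 45) = #16032D.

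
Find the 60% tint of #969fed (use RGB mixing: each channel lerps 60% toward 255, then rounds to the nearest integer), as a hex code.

#d5d9f8

#969fed is rgb(150, 159, 237).
Lerp each channel 60% toward 255:
  R: 150 + 0.6×(255−150) = 150 + 63 = 213 → 213
  G: 159 + 57.6 = 216.6 → 217
  B: 237 + 10.8 = 247.8 → 248
rgb(213, 217, 248) = #d5d9f8.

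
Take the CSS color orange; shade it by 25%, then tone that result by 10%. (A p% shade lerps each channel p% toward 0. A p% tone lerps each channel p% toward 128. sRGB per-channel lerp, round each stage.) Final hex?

CSS orange is rgb(255, 165, 0).
Per channel, c → c + 0.25(0 − c):
  R: 255 − 63.75 = 191.25 → 191
  G: 165 + 0.25×(0−165) = 165 − 41.25 = 123.75 → 124
  B: 0 + 0.25×(0−0) = 0 + 0 = 0 → 0
After the shade: rgb(191, 124, 0) = #bf7c00.
Lerp each channel 10% toward 128:
  R: 191 − 6.3 = 184.7 → 185
  G: 124 + 0.4 = 124.4 → 124
  B: 0 + 12.8 = 12.8 → 13
rgb(185, 124, 13) = #b97c0d.

#b97c0d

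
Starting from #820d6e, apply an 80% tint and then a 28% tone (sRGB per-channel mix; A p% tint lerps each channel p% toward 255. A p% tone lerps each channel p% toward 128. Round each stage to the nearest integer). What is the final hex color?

#820d6e is rgb(130, 13, 110).
Lerp each channel 80% toward 255:
  R: 130 + 0.8×(255−130) = 130 + 100 = 230 → 230
  G: 13 + 193.6 = 206.6 → 207
  B: 110 + 0.8×(255−110) = 110 + 116 = 226 → 226
After the tint: rgb(230, 207, 226) = #e6cfe2.
Lerp each channel 28% toward 128:
  R: 230 + 0.28×(128−230) = 230 − 28.56 = 201.44 → 201
  G: 207 − 22.12 = 184.88 → 185
  B: 226 + 0.28×(128−226) = 226 − 27.44 = 198.56 → 199
rgb(201, 185, 199) = #c9b9c7.

#c9b9c7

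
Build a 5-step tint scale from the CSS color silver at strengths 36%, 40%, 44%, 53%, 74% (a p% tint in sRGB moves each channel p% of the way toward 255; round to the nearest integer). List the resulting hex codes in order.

CSS silver is rgb(192, 192, 192).
36%: (192 + 22.68 = 214.68→215, 192 + 22.68 = 214.68→215, 192 + 22.68 = 214.68→215) → #D7D7D7
40%: (192 + 25.2 = 217.2→217, 192 + 25.2 = 217.2→217, 192 + 25.2 = 217.2→217) → #D9D9D9
44%: (192 + 27.72 = 219.72→220, 192 + 27.72 = 219.72→220, 192 + 27.72 = 219.72→220) → #DCDCDC
53%: (192 + 33.39 = 225.39→225, 192 + 33.39 = 225.39→225, 192 + 33.39 = 225.39→225) → #E1E1E1
74%: (192 + 46.62 = 238.62→239, 192 + 46.62 = 238.62→239, 192 + 46.62 = 238.62→239) → #EFEFEF

#D7D7D7, #D9D9D9, #DCDCDC, #E1E1E1, #EFEFEF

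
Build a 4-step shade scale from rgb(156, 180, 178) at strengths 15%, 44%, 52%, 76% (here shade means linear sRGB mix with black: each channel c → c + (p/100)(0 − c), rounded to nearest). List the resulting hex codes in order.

#859997, #576564, #4B5655, #252B2B

15%: (156 − 23.4 = 132.6→133, 180 − 27 = 153→153, 178 − 26.7 = 151.3→151) → #859997
44%: (156 − 68.64 = 87.36→87, 180 − 79.2 = 100.8→101, 178 − 78.32 = 99.68→100) → #576564
52%: (156 − 81.12 = 74.88→75, 180 − 93.6 = 86.4→86, 178 − 92.56 = 85.44→85) → #4B5655
76%: (156 − 118.56 = 37.44→37, 180 − 136.8 = 43.2→43, 178 − 135.28 = 42.72→43) → #252B2B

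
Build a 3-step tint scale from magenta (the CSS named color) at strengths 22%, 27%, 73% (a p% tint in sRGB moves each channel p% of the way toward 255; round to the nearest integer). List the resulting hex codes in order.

CSS magenta is rgb(255, 0, 255).
22%: (255→255, 0 + 56.1 = 56.1→56, 255→255) → #ff38ff
27%: (255→255, 0 + 68.85 = 68.85→69, 255→255) → #ff45ff
73%: (255→255, 0 + 186.15 = 186.15→186, 255→255) → #ffbaff

#ff38ff, #ff45ff, #ffbaff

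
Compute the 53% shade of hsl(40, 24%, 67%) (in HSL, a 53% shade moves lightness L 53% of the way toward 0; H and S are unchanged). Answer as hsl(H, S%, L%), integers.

L moves 53% from 67 toward 0: 67 − 35.51 = 31.49 → 31.
H and S are unchanged.

hsl(40, 24%, 31%)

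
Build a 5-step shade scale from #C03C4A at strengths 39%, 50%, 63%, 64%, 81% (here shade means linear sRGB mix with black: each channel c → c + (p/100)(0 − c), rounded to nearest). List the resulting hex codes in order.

#75252D, #601E25, #47161B, #45161B, #240B0E

#C03C4A is rgb(192, 60, 74).
39%: (192 − 74.88 = 117.12→117, 60 − 23.4 = 36.6→37, 74 − 28.86 = 45.14→45) → #75252D
50%: (192 − 96 = 96→96, 60 − 30 = 30→30, 74 − 37 = 37→37) → #601E25
63%: (192 − 120.96 = 71.04→71, 60 − 37.8 = 22.2→22, 74 − 46.62 = 27.38→27) → #47161B
64%: (192 − 122.88 = 69.12→69, 60 − 38.4 = 21.6→22, 74 − 47.36 = 26.64→27) → #45161B
81%: (192 − 155.52 = 36.48→36, 60 − 48.6 = 11.4→11, 74 − 59.94 = 14.06→14) → #240B0E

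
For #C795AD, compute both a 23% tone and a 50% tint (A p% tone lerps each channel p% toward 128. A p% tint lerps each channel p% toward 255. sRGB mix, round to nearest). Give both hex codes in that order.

#B790A3, #E3CAD6

#C795AD is rgb(199, 149, 173).
23% tone:
  R: 199 − 16.33 = 182.67 → 183
  G: 149 + 0.23×(128−149) = 149 − 4.83 = 144.17 → 144
  B: 173 + 0.23×(128−173) = 173 − 10.35 = 162.65 → 163
  → #B790A3
50% tint:
  R: 199 + 0.5×(255−199) = 199 + 28 = 227 → 227
  G: 149 + 0.5×(255−149) = 149 + 53 = 202 → 202
  B: 173 + 41 = 214 → 214
  → #E3CAD6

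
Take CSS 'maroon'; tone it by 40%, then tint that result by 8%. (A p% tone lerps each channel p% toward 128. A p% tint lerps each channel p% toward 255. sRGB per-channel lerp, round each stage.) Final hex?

CSS maroon is rgb(128, 0, 0).
A 40% tone moves each channel 40% toward 128:
  R: 128 + 0.4×(128−128) = 128 + 0 = 128 → 128
  G: 0 + 0.4×(128−0) = 0 + 51.2 = 51.2 → 51
  B: 0 + 51.2 = 51.2 → 51
After the tone: rgb(128, 51, 51) = #803333.
Per channel, c → c + 0.08(255 − c):
  R: 128 + 0.08×(255−128) = 128 + 10.16 = 138.16 → 138
  G: 51 + 0.08×(255−51) = 51 + 16.32 = 67.32 → 67
  B: 51 + 0.08×(255−51) = 51 + 16.32 = 67.32 → 67
rgb(138, 67, 67) = #8a4343.

#8a4343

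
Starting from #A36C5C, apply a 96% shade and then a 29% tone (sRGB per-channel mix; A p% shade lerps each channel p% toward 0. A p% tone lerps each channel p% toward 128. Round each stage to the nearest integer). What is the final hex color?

#2A2828

#A36C5C is rgb(163, 108, 92).
A 96% shade moves each channel 96% toward 0:
  R: 163 + 0.96×(0−163) = 163 − 156.48 = 6.52 → 7
  G: 108 + 0.96×(0−108) = 108 − 103.68 = 4.32 → 4
  B: 92 + 0.96×(0−92) = 92 − 88.32 = 3.68 → 4
After the shade: rgb(7, 4, 4) = #070404.
A 29% tone moves each channel 29% toward 128:
  R: 7 + 0.29×(128−7) = 7 + 35.09 = 42.09 → 42
  G: 4 + 0.29×(128−4) = 4 + 35.96 = 39.96 → 40
  B: 4 + 0.29×(128−4) = 4 + 35.96 = 39.96 → 40
rgb(42, 40, 40) = #2A2828.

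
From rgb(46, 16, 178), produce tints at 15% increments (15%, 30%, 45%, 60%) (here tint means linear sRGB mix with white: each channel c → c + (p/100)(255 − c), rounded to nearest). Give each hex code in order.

#4D34BE, #6D58C9, #8C7CD5, #AB9FE0

15%: (46 + 31.35 = 77.35→77, 16 + 35.85 = 51.85→52, 178 + 11.55 = 189.55→190) → #4D34BE
30%: (46 + 62.7 = 108.7→109, 16 + 71.7 = 87.7→88, 178 + 23.1 = 201.1→201) → #6D58C9
45%: (46 + 94.05 = 140.05→140, 16 + 107.55 = 123.55→124, 178 + 34.65 = 212.65→213) → #8C7CD5
60%: (46 + 125.4 = 171.4→171, 16 + 143.4 = 159.4→159, 178 + 46.2 = 224.2→224) → #AB9FE0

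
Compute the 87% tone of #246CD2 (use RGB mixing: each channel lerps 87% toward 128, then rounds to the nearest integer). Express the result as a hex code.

#246CD2 is rgb(36, 108, 210).
Lerp each channel 87% toward 128:
  R: 36 + 0.87×(128−36) = 36 + 80.04 = 116.04 → 116
  G: 108 + 0.87×(128−108) = 108 + 17.4 = 125.4 → 125
  B: 210 + 0.87×(128−210) = 210 − 71.34 = 138.66 → 139
rgb(116, 125, 139) = #747D8B.

#747D8B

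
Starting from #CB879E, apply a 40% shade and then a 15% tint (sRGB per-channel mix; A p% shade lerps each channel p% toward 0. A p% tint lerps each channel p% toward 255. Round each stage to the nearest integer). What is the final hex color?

#8E6B77

#CB879E is rgb(203, 135, 158).
Per channel, c → c + 0.4(0 − c):
  R: 203 − 81.2 = 121.8 → 122
  G: 135 − 54 = 81 → 81
  B: 158 − 63.2 = 94.8 → 95
After the shade: rgb(122, 81, 95) = #7A515F.
A 15% tint moves each channel 15% toward 255:
  R: 122 + 19.95 = 141.95 → 142
  G: 81 + 0.15×(255−81) = 81 + 26.1 = 107.1 → 107
  B: 95 + 0.15×(255−95) = 95 + 24 = 119 → 119
rgb(142, 107, 119) = #8E6B77.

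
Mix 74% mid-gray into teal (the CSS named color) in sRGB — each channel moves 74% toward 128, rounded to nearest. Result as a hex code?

#5F8080

CSS teal is rgb(0, 128, 128).
A 74% tone moves each channel 74% toward 128:
  R: 0 + 0.74×(128−0) = 0 + 94.72 = 94.72 → 95
  G: 128 + 0.74×(128−128) = 128 + 0 = 128 → 128
  B: 128 + 0 = 128 → 128
rgb(95, 128, 128) = #5F8080.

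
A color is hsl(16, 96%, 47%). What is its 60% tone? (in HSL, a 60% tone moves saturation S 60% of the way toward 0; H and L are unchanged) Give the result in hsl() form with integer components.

S moves 60% from 96 toward 0: 96 − 57.6 = 38.4 → 38.
H and L are unchanged.

hsl(16, 38%, 47%)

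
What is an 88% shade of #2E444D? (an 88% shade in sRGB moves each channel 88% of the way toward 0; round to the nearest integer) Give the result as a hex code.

#060809

#2E444D is rgb(46, 68, 77).
Per channel, c → c + 0.88(0 − c):
  R: 46 − 40.48 = 5.52 → 6
  G: 68 − 59.84 = 8.16 → 8
  B: 77 − 67.76 = 9.24 → 9
rgb(6, 8, 9) = #060809.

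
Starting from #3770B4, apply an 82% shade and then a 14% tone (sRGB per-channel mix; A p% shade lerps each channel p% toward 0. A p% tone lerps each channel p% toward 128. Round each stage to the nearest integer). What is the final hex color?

#1B232D

#3770B4 is rgb(55, 112, 180).
An 82% shade moves each channel 82% toward 0:
  R: 55 + 0.82×(0−55) = 55 − 45.1 = 9.9 → 10
  G: 112 − 91.84 = 20.16 → 20
  B: 180 + 0.82×(0−180) = 180 − 147.6 = 32.4 → 32
After the shade: rgb(10, 20, 32) = #0A1420.
A 14% tone moves each channel 14% toward 128:
  R: 10 + 0.14×(128−10) = 10 + 16.52 = 26.52 → 27
  G: 20 + 0.14×(128−20) = 20 + 15.12 = 35.12 → 35
  B: 32 + 13.44 = 45.44 → 45
rgb(27, 35, 45) = #1B232D.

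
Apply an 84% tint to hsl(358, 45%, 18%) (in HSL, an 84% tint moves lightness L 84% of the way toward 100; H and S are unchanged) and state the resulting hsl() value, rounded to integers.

hsl(358, 45%, 87%)

L moves 84% from 18 toward 100: 18 + 68.88 = 86.88 → 87.
H and S are unchanged.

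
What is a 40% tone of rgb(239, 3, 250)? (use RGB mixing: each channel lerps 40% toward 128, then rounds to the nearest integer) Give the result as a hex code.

#c335c9

Lerp each channel 40% toward 128:
  R: 239 + 0.4×(128−239) = 239 − 44.4 = 194.6 → 195
  G: 3 + 50 = 53 → 53
  B: 250 − 48.8 = 201.2 → 201
rgb(195, 53, 201) = #c335c9.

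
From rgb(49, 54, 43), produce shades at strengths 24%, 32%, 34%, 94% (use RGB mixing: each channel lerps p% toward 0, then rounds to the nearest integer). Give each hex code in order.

24%: (49 − 11.76 = 37.24→37, 54 − 12.96 = 41.04→41, 43 − 10.32 = 32.68→33) → #252921
32%: (49 − 15.68 = 33.32→33, 54 − 17.28 = 36.72→37, 43 − 13.76 = 29.24→29) → #21251d
34%: (49 − 16.66 = 32.34→32, 54 − 18.36 = 35.64→36, 43 − 14.62 = 28.38→28) → #20241c
94%: (49 − 46.06 = 2.94→3, 54 − 50.76 = 3.24→3, 43 − 40.42 = 2.58→3) → #030303

#252921, #21251d, #20241c, #030303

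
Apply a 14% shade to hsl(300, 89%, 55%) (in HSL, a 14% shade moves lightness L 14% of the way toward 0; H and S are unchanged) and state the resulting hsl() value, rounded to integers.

L moves 14% from 55 toward 0: 55 − 7.7 = 47.3 → 47.
H and S are unchanged.

hsl(300, 89%, 47%)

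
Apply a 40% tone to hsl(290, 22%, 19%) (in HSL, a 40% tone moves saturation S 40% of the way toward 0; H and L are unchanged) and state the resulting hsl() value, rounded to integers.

S moves 40% from 22 toward 0: 22 − 8.8 = 13.2 → 13.
H and L are unchanged.

hsl(290, 13%, 19%)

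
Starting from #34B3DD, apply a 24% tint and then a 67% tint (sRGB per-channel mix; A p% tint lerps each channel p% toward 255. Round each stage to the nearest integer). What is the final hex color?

#CCECF6

#34B3DD is rgb(52, 179, 221).
A 24% tint moves each channel 24% toward 255:
  R: 52 + 48.72 = 100.72 → 101
  G: 179 + 0.24×(255−179) = 179 + 18.24 = 197.24 → 197
  B: 221 + 8.16 = 229.16 → 229
After the tint: rgb(101, 197, 229) = #65C5E5.
Per channel, c → c + 0.67(255 − c):
  R: 101 + 103.18 = 204.18 → 204
  G: 197 + 0.67×(255−197) = 197 + 38.86 = 235.86 → 236
  B: 229 + 0.67×(255−229) = 229 + 17.42 = 246.42 → 246
rgb(204, 236, 246) = #CCECF6.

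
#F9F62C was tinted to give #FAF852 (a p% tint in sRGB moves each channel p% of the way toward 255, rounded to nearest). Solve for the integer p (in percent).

#F9F62C is rgb(249, 246, 44); #FAF852 is rgb(250, 248, 82).
On the B channel (widest range): 82 ≈ 44 + (p/100)(255 − 44), so p ≈ 100×(82 − 44)/(255 − 44) = 3800/211 = 18.01.
p = 18 reproduces all three channels after rounding.

18%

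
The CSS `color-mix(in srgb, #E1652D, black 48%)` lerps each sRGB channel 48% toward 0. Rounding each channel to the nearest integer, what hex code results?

#753517

#E1652D is rgb(225, 101, 45).
A 48% shade moves each channel 48% toward 0:
  R: 225 + 0.48×(0−225) = 225 − 108 = 117 → 117
  G: 101 − 48.48 = 52.52 → 53
  B: 45 + 0.48×(0−45) = 45 − 21.6 = 23.4 → 23
rgb(117, 53, 23) = #753517.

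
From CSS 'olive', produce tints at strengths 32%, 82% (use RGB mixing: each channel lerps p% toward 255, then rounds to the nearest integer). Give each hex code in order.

#a9a952, #e8e8d1

CSS olive is rgb(128, 128, 0).
32%: (128 + 40.64 = 168.64→169, 128 + 40.64 = 168.64→169, 0 + 81.6 = 81.6→82) → #a9a952
82%: (128 + 104.14 = 232.14→232, 128 + 104.14 = 232.14→232, 0 + 209.1 = 209.1→209) → #e8e8d1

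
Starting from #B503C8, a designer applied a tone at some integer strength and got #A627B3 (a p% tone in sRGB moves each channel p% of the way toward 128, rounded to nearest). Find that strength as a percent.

29%

#B503C8 is rgb(181, 3, 200); #A627B3 is rgb(166, 39, 179).
On the G channel (widest range): 39 ≈ 3 + (p/100)(128 − 3), so p ≈ 100×(39 − 3)/(128 − 3) = 3600/125 = 28.80.
p = 29 reproduces all three channels after rounding.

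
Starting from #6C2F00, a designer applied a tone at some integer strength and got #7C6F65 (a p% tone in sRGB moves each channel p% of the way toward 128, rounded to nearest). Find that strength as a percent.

79%

#6C2F00 is rgb(108, 47, 0); #7C6F65 is rgb(124, 111, 101).
On the B channel (widest range): 101 ≈ 0 + (p/100)(128 − 0), so p ≈ 100×(101 − 0)/(128 − 0) = 10100/128 = 78.91.
p = 79 reproduces all three channels after rounding.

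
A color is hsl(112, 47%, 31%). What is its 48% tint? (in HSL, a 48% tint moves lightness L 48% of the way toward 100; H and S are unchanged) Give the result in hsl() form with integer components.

L moves 48% from 31 toward 100: 31 + 33.12 = 64.12 → 64.
H and S are unchanged.

hsl(112, 47%, 64%)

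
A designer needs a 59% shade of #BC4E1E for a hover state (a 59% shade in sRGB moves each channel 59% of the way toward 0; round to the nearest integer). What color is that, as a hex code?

#BC4E1E is rgb(188, 78, 30).
A 59% shade moves each channel 59% toward 0:
  R: 188 + 0.59×(0−188) = 188 − 110.92 = 77.08 → 77
  G: 78 − 46.02 = 31.98 → 32
  B: 30 − 17.7 = 12.3 → 12
rgb(77, 32, 12) = #4D200C.

#4D200C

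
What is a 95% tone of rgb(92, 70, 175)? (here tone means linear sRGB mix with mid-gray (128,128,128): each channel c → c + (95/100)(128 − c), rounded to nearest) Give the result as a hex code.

#7E7D82

Per channel, c → c + 0.95(128 − c):
  R: 92 + 0.95×(128−92) = 92 + 34.2 = 126.2 → 126
  G: 70 + 0.95×(128−70) = 70 + 55.1 = 125.1 → 125
  B: 175 + 0.95×(128−175) = 175 − 44.65 = 130.35 → 130
rgb(126, 125, 130) = #7E7D82.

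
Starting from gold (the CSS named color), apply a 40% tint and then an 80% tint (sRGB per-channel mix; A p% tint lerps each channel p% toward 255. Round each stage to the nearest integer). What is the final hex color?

CSS gold is rgb(255, 215, 0).
A 40% tint moves each channel 40% toward 255:
  R: 255 + 0.4×(255−255) = 255 + 0 = 255 → 255
  G: 215 + 0.4×(255−215) = 215 + 16 = 231 → 231
  B: 0 + 102 = 102 → 102
After the tint: rgb(255, 231, 102) = #FFE766.
An 80% tint moves each channel 80% toward 255:
  R: 255 + 0.8×(255−255) = 255 + 0 = 255 → 255
  G: 231 + 0.8×(255−231) = 231 + 19.2 = 250.2 → 250
  B: 102 + 0.8×(255−102) = 102 + 122.4 = 224.4 → 224
rgb(255, 250, 224) = #FFFAE0.

#FFFAE0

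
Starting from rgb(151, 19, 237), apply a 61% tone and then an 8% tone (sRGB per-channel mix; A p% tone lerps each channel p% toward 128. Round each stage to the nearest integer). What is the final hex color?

A 61% tone moves each channel 61% toward 128:
  R: 151 − 14.03 = 136.97 → 137
  G: 19 + 66.49 = 85.49 → 85
  B: 237 + 0.61×(128−237) = 237 − 66.49 = 170.51 → 171
After the tone: rgb(137, 85, 171) = #8955AB.
Lerp each channel 8% toward 128:
  R: 137 − 0.72 = 136.28 → 136
  G: 85 + 0.08×(128−85) = 85 + 3.44 = 88.44 → 88
  B: 171 − 3.44 = 167.56 → 168
rgb(136, 88, 168) = #8858A8.

#8858A8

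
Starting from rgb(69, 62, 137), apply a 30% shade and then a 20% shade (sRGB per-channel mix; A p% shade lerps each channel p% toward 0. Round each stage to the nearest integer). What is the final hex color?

Lerp each channel 30% toward 0:
  R: 69 − 20.7 = 48.3 → 48
  G: 62 − 18.6 = 43.4 → 43
  B: 137 + 0.3×(0−137) = 137 − 41.1 = 95.9 → 96
After the shade: rgb(48, 43, 96) = #302b60.
Per channel, c → c + 0.2(0 − c):
  R: 48 + 0.2×(0−48) = 48 − 9.6 = 38.4 → 38
  G: 43 + 0.2×(0−43) = 43 − 8.6 = 34.4 → 34
  B: 96 + 0.2×(0−96) = 96 − 19.2 = 76.8 → 77
rgb(38, 34, 77) = #26224d.

#26224d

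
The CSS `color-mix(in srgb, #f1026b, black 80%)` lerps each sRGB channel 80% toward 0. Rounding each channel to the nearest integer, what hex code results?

#300015

#f1026b is rgb(241, 2, 107).
Lerp each channel 80% toward 0:
  R: 241 − 192.8 = 48.2 → 48
  G: 2 + 0.8×(0−2) = 2 − 1.6 = 0.4 → 0
  B: 107 + 0.8×(0−107) = 107 − 85.6 = 21.4 → 21
rgb(48, 0, 21) = #300015.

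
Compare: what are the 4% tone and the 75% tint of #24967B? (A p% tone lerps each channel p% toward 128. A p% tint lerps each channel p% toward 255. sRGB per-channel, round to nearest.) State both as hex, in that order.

#24967B is rgb(36, 150, 123).
4% tone:
  R: 36 + 3.68 = 39.68 → 40
  G: 150 + 0.04×(128−150) = 150 − 0.88 = 149.12 → 149
  B: 123 + 0.04×(128−123) = 123 + 0.2 = 123.2 → 123
  → #28957B
75% tint:
  R: 36 + 0.75×(255−36) = 36 + 164.25 = 200.25 → 200
  G: 150 + 0.75×(255−150) = 150 + 78.75 = 228.75 → 229
  B: 123 + 0.75×(255−123) = 123 + 99 = 222 → 222
  → #C8E5DE

#28957B, #C8E5DE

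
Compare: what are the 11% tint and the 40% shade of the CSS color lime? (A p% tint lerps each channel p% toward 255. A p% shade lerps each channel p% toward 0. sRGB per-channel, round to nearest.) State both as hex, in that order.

#1CFF1C, #009900

CSS lime is rgb(0, 255, 0).
11% tint:
  R: 0 + 28.05 = 28.05 → 28
  G: 255 + 0.11×(255−255) = 255 + 0 = 255 → 255
  B: 0 + 0.11×(255−0) = 0 + 28.05 = 28.05 → 28
  → #1CFF1C
40% shade:
  R: 0 + 0 = 0 → 0
  G: 255 − 102 = 153 → 153
  B: 0 + 0.4×(0−0) = 0 + 0 = 0 → 0
  → #009900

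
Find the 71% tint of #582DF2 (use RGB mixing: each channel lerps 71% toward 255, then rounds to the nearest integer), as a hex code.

#CFC2FB

#582DF2 is rgb(88, 45, 242).
Per channel, c → c + 0.71(255 − c):
  R: 88 + 0.71×(255−88) = 88 + 118.57 = 206.57 → 207
  G: 45 + 0.71×(255−45) = 45 + 149.1 = 194.1 → 194
  B: 242 + 0.71×(255−242) = 242 + 9.23 = 251.23 → 251
rgb(207, 194, 251) = #CFC2FB.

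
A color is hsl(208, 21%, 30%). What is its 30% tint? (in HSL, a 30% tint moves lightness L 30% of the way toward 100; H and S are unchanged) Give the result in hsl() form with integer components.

L moves 30% from 30 toward 100: 30 + 21 = 51 → 51.
H and S are unchanged.

hsl(208, 21%, 51%)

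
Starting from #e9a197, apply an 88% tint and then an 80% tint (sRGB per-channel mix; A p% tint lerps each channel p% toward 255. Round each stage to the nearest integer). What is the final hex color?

#e9a197 is rgb(233, 161, 151).
Per channel, c → c + 0.88(255 − c):
  R: 233 + 19.36 = 252.36 → 252
  G: 161 + 0.88×(255−161) = 161 + 82.72 = 243.72 → 244
  B: 151 + 91.52 = 242.52 → 243
After the tint: rgb(252, 244, 243) = #fcf4f3.
An 80% tint moves each channel 80% toward 255:
  R: 252 + 0.8×(255−252) = 252 + 2.4 = 254.4 → 254
  G: 244 + 0.8×(255−244) = 244 + 8.8 = 252.8 → 253
  B: 243 + 9.6 = 252.6 → 253
rgb(254, 253, 253) = #fefdfd.

#fefdfd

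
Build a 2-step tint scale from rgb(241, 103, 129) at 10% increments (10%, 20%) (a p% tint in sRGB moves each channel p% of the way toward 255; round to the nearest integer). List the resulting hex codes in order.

10%: (241 + 1.4 = 242.4→242, 103 + 15.2 = 118.2→118, 129 + 12.6 = 141.6→142) → #F2768E
20%: (241 + 2.8 = 243.8→244, 103 + 30.4 = 133.4→133, 129 + 25.2 = 154.2→154) → #F4859A

#F2768E, #F4859A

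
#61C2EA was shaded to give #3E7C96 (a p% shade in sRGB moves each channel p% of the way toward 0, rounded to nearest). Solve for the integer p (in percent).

36%

#61C2EA is rgb(97, 194, 234); #3E7C96 is rgb(62, 124, 150).
On the B channel (widest range): 150 ≈ 234 + (p/100)(0 − 234), so p ≈ 100×(150 − 234)/(0 − 234) = -8400/-234 = 35.90.
p = 36 reproduces all three channels after rounding.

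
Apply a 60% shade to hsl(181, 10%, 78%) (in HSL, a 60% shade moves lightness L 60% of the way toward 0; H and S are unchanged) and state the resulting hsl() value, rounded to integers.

hsl(181, 10%, 31%)

L moves 60% from 78 toward 0: 78 − 46.8 = 31.2 → 31.
H and S are unchanged.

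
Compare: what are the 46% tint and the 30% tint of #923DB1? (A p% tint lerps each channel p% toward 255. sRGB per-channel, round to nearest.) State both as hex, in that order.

#923DB1 is rgb(146, 61, 177).
46% tint:
  R: 146 + 0.46×(255−146) = 146 + 50.14 = 196.14 → 196
  G: 61 + 89.24 = 150.24 → 150
  B: 177 + 0.46×(255−177) = 177 + 35.88 = 212.88 → 213
  → #C496D5
30% tint:
  R: 146 + 0.3×(255−146) = 146 + 32.7 = 178.7 → 179
  G: 61 + 0.3×(255−61) = 61 + 58.2 = 119.2 → 119
  B: 177 + 0.3×(255−177) = 177 + 23.4 = 200.4 → 200
  → #B377C8

#C496D5, #B377C8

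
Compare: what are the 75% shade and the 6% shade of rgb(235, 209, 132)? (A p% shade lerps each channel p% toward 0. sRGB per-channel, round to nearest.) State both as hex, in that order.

75% shade:
  R: 235 − 176.25 = 58.75 → 59
  G: 209 + 0.75×(0−209) = 209 − 156.75 = 52.25 → 52
  B: 132 − 99 = 33 → 33
  → #3b3421
6% shade:
  R: 235 + 0.06×(0−235) = 235 − 14.1 = 220.9 → 221
  G: 209 + 0.06×(0−209) = 209 − 12.54 = 196.46 → 196
  B: 132 − 7.92 = 124.08 → 124
  → #ddc47c

#3b3421, #ddc47c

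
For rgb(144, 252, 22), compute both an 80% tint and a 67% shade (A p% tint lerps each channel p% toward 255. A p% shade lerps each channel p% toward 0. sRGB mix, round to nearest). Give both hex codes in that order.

80% tint:
  R: 144 + 88.8 = 232.8 → 233
  G: 252 + 0.8×(255−252) = 252 + 2.4 = 254.4 → 254
  B: 22 + 0.8×(255−22) = 22 + 186.4 = 208.4 → 208
  → #E9FED0
67% shade:
  R: 144 + 0.67×(0−144) = 144 − 96.48 = 47.52 → 48
  G: 252 − 168.84 = 83.16 → 83
  B: 22 − 14.74 = 7.26 → 7
  → #305307

#E9FED0, #305307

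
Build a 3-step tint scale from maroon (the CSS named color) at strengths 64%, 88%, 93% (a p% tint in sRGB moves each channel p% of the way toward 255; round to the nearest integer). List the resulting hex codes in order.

#D1A3A3, #F0E0E0, #F6EDED

CSS maroon is rgb(128, 0, 0).
64%: (128 + 81.28 = 209.28→209, 0 + 163.2 = 163.2→163, 0 + 163.2 = 163.2→163) → #D1A3A3
88%: (128 + 111.76 = 239.76→240, 0 + 224.4 = 224.4→224, 0 + 224.4 = 224.4→224) → #F0E0E0
93%: (128 + 118.11 = 246.11→246, 0 + 237.15 = 237.15→237, 0 + 237.15 = 237.15→237) → #F6EDED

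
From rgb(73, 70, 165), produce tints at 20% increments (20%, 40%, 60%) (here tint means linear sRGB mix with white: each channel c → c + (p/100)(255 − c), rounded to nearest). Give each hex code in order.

#6D6BB7, #9290C9, #B6B5DB

20%: (73 + 36.4 = 109.4→109, 70 + 37 = 107→107, 165 + 18 = 183→183) → #6D6BB7
40%: (73 + 72.8 = 145.8→146, 70 + 74 = 144→144, 165 + 36 = 201→201) → #9290C9
60%: (73 + 109.2 = 182.2→182, 70 + 111 = 181→181, 165 + 54 = 219→219) → #B6B5DB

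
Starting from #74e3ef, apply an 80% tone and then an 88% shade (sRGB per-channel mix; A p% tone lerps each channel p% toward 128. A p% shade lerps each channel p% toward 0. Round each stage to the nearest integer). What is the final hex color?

#74e3ef is rgb(116, 227, 239).
Lerp each channel 80% toward 128:
  R: 116 + 0.8×(128−116) = 116 + 9.6 = 125.6 → 126
  G: 227 + 0.8×(128−227) = 227 − 79.2 = 147.8 → 148
  B: 239 + 0.8×(128−239) = 239 − 88.8 = 150.2 → 150
After the tone: rgb(126, 148, 150) = #7e9496.
An 88% shade moves each channel 88% toward 0:
  R: 126 + 0.88×(0−126) = 126 − 110.88 = 15.12 → 15
  G: 148 − 130.24 = 17.76 → 18
  B: 150 − 132 = 18 → 18
rgb(15, 18, 18) = #0f1212.

#0f1212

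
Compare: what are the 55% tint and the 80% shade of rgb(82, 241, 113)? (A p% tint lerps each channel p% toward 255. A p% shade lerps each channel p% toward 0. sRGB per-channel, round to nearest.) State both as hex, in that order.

#B1F9BF, #103017

55% tint:
  R: 82 + 0.55×(255−82) = 82 + 95.15 = 177.15 → 177
  G: 241 + 0.55×(255−241) = 241 + 7.7 = 248.7 → 249
  B: 113 + 78.1 = 191.1 → 191
  → #B1F9BF
80% shade:
  R: 82 − 65.6 = 16.4 → 16
  G: 241 − 192.8 = 48.2 → 48
  B: 113 − 90.4 = 22.6 → 23
  → #103017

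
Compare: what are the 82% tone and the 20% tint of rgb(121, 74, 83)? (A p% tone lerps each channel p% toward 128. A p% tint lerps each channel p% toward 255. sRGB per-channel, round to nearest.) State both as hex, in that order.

82% tone:
  R: 121 + 0.82×(128−121) = 121 + 5.74 = 126.74 → 127
  G: 74 + 0.82×(128−74) = 74 + 44.28 = 118.28 → 118
  B: 83 + 0.82×(128−83) = 83 + 36.9 = 119.9 → 120
  → #7F7678
20% tint:
  R: 121 + 0.2×(255−121) = 121 + 26.8 = 147.8 → 148
  G: 74 + 36.2 = 110.2 → 110
  B: 83 + 34.4 = 117.4 → 117
  → #946E75

#7F7678, #946E75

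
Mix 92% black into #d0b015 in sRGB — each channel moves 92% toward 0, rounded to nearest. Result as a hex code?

#d0b015 is rgb(208, 176, 21).
Lerp each channel 92% toward 0:
  R: 208 − 191.36 = 16.64 → 17
  G: 176 − 161.92 = 14.08 → 14
  B: 21 + 0.92×(0−21) = 21 − 19.32 = 1.68 → 2
rgb(17, 14, 2) = #110e02.

#110e02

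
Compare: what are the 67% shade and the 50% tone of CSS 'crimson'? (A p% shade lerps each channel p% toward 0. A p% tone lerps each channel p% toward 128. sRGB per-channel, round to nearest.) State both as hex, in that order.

#490714, #ae4a5e

CSS crimson is rgb(220, 20, 60).
67% shade:
  R: 220 − 147.4 = 72.6 → 73
  G: 20 + 0.67×(0−20) = 20 − 13.4 = 6.6 → 7
  B: 60 − 40.2 = 19.8 → 20
  → #490714
50% tone:
  R: 220 − 46 = 174 → 174
  G: 20 + 0.5×(128−20) = 20 + 54 = 74 → 74
  B: 60 + 0.5×(128−60) = 60 + 34 = 94 → 94
  → #ae4a5e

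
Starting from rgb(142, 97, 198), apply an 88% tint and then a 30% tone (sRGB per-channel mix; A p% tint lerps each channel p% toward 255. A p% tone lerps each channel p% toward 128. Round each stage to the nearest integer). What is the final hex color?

#CFCCD4

Lerp each channel 88% toward 255:
  R: 142 + 0.88×(255−142) = 142 + 99.44 = 241.44 → 241
  G: 97 + 139.04 = 236.04 → 236
  B: 198 + 50.16 = 248.16 → 248
After the tint: rgb(241, 236, 248) = #F1ECF8.
Per channel, c → c + 0.3(128 − c):
  R: 241 + 0.3×(128−241) = 241 − 33.9 = 207.1 → 207
  G: 236 + 0.3×(128−236) = 236 − 32.4 = 203.6 → 204
  B: 248 + 0.3×(128−248) = 248 − 36 = 212 → 212
rgb(207, 204, 212) = #CFCCD4.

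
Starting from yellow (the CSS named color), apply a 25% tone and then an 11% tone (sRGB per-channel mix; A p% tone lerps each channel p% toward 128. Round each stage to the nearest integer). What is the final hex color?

CSS yellow is rgb(255, 255, 0).
Per channel, c → c + 0.25(128 − c):
  R: 255 + 0.25×(128−255) = 255 − 31.75 = 223.25 → 223
  G: 255 + 0.25×(128−255) = 255 − 31.75 = 223.25 → 223
  B: 0 + 0.25×(128−0) = 0 + 32 = 32 → 32
After the tone: rgb(223, 223, 32) = #dfdf20.
An 11% tone moves each channel 11% toward 128:
  R: 223 − 10.45 = 212.55 → 213
  G: 223 + 0.11×(128−223) = 223 − 10.45 = 212.55 → 213
  B: 32 + 10.56 = 42.56 → 43
rgb(213, 213, 43) = #d5d52b.

#d5d52b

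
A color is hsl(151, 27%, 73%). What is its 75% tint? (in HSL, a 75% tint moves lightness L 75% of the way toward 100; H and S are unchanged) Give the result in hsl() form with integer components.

L moves 75% from 73 toward 100: 73 + 20.25 = 93.25 → 93.
H and S are unchanged.

hsl(151, 27%, 93%)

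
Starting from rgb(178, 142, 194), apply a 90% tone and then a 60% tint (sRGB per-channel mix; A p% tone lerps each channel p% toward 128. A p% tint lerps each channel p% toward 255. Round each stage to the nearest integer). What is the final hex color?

Per channel, c → c + 0.9(128 − c):
  R: 178 − 45 = 133 → 133
  G: 142 + 0.9×(128−142) = 142 − 12.6 = 129.4 → 129
  B: 194 − 59.4 = 134.6 → 135
After the tone: rgb(133, 129, 135) = #858187.
Per channel, c → c + 0.6(255 − c):
  R: 133 + 0.6×(255−133) = 133 + 73.2 = 206.2 → 206
  G: 129 + 0.6×(255−129) = 129 + 75.6 = 204.6 → 205
  B: 135 + 0.6×(255−135) = 135 + 72 = 207 → 207
rgb(206, 205, 207) = #cecdcf.

#cecdcf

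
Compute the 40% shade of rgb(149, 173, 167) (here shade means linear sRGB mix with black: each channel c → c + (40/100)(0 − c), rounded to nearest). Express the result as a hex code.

#596864

Per channel, c → c + 0.4(0 − c):
  R: 149 + 0.4×(0−149) = 149 − 59.6 = 89.4 → 89
  G: 173 + 0.4×(0−173) = 173 − 69.2 = 103.8 → 104
  B: 167 − 66.8 = 100.2 → 100
rgb(89, 104, 100) = #596864.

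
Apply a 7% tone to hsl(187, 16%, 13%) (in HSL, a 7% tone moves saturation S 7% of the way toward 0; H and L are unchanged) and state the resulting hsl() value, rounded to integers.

hsl(187, 15%, 13%)

S moves 7% from 16 toward 0: 16 − 1.12 = 14.88 → 15.
H and L are unchanged.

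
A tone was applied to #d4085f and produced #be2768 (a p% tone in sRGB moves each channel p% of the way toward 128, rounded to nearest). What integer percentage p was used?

26%

#d4085f is rgb(212, 8, 95); #be2768 is rgb(190, 39, 104).
On the G channel (widest range): 39 ≈ 8 + (p/100)(128 − 8), so p ≈ 100×(39 − 8)/(128 − 8) = 3100/120 = 25.83.
p = 26 reproduces all three channels after rounding.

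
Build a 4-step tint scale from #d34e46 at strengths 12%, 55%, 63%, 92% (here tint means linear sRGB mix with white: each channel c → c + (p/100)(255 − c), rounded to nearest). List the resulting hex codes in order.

#d8635c, #ebafac, #efbebb, #fbf1f0

#d34e46 is rgb(211, 78, 70).
12%: (211 + 5.28 = 216.28→216, 78 + 21.24 = 99.24→99, 70 + 22.2 = 92.2→92) → #d8635c
55%: (211 + 24.2 = 235.2→235, 78 + 97.35 = 175.35→175, 70 + 101.75 = 171.75→172) → #ebafac
63%: (211 + 27.72 = 238.72→239, 78 + 111.51 = 189.51→190, 70 + 116.55 = 186.55→187) → #efbebb
92%: (211 + 40.48 = 251.48→251, 78 + 162.84 = 240.84→241, 70 + 170.2 = 240.2→240) → #fbf1f0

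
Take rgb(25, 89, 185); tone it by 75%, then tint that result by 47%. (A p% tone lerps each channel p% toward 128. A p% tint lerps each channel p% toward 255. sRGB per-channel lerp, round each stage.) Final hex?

Per channel, c → c + 0.75(128 − c):
  R: 25 + 77.25 = 102.25 → 102
  G: 89 + 0.75×(128−89) = 89 + 29.25 = 118.25 → 118
  B: 185 − 42.75 = 142.25 → 142
After the tone: rgb(102, 118, 142) = #66768E.
Lerp each channel 47% toward 255:
  R: 102 + 71.91 = 173.91 → 174
  G: 118 + 0.47×(255−118) = 118 + 64.39 = 182.39 → 182
  B: 142 + 0.47×(255−142) = 142 + 53.11 = 195.11 → 195
rgb(174, 182, 195) = #AEB6C3.

#AEB6C3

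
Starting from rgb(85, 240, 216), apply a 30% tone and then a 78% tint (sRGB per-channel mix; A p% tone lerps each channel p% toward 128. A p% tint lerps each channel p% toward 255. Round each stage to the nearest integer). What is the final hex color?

#DCF4F1

Per channel, c → c + 0.3(128 − c):
  R: 85 + 0.3×(128−85) = 85 + 12.9 = 97.9 → 98
  G: 240 + 0.3×(128−240) = 240 − 33.6 = 206.4 → 206
  B: 216 − 26.4 = 189.6 → 190
After the tone: rgb(98, 206, 190) = #62CEBE.
Per channel, c → c + 0.78(255 − c):
  R: 98 + 0.78×(255−98) = 98 + 122.46 = 220.46 → 220
  G: 206 + 0.78×(255−206) = 206 + 38.22 = 244.22 → 244
  B: 190 + 0.78×(255−190) = 190 + 50.7 = 240.7 → 241
rgb(220, 244, 241) = #DCF4F1.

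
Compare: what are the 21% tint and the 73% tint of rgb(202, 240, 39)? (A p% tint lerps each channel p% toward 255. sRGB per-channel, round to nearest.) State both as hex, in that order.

21% tint:
  R: 202 + 0.21×(255−202) = 202 + 11.13 = 213.13 → 213
  G: 240 + 0.21×(255−240) = 240 + 3.15 = 243.15 → 243
  B: 39 + 0.21×(255−39) = 39 + 45.36 = 84.36 → 84
  → #D5F354
73% tint:
  R: 202 + 0.73×(255−202) = 202 + 38.69 = 240.69 → 241
  G: 240 + 10.95 = 250.95 → 251
  B: 39 + 0.73×(255−39) = 39 + 157.68 = 196.68 → 197
  → #F1FBC5

#D5F354, #F1FBC5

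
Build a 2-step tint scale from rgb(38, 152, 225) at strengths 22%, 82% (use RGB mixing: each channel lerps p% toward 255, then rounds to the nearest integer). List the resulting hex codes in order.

22%: (38 + 47.74 = 85.74→86, 152 + 22.66 = 174.66→175, 225 + 6.6 = 231.6→232) → #56afe8
82%: (38 + 177.94 = 215.94→216, 152 + 84.46 = 236.46→236, 225 + 24.6 = 249.6→250) → #d8ecfa

#56afe8, #d8ecfa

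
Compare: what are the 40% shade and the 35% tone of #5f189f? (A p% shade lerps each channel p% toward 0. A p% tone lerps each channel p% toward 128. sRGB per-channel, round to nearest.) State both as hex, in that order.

#5f189f is rgb(95, 24, 159).
40% shade:
  R: 95 + 0.4×(0−95) = 95 − 38 = 57 → 57
  G: 24 + 0.4×(0−24) = 24 − 9.6 = 14.4 → 14
  B: 159 − 63.6 = 95.4 → 95
  → #390e5f
35% tone:
  R: 95 + 0.35×(128−95) = 95 + 11.55 = 106.55 → 107
  G: 24 + 0.35×(128−24) = 24 + 36.4 = 60.4 → 60
  B: 159 + 0.35×(128−159) = 159 − 10.85 = 148.15 → 148
  → #6b3c94

#390e5f, #6b3c94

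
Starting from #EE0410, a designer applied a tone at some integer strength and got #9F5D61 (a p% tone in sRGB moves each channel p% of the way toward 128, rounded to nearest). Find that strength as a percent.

#EE0410 is rgb(238, 4, 16); #9F5D61 is rgb(159, 93, 97).
On the G channel (widest range): 93 ≈ 4 + (p/100)(128 − 4), so p ≈ 100×(93 − 4)/(128 − 4) = 8900/124 = 71.77.
p = 72 reproduces all three channels after rounding.

72%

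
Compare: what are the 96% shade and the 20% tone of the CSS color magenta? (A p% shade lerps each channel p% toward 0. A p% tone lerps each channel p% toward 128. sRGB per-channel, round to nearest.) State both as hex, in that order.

CSS magenta is rgb(255, 0, 255).
96% shade:
  R: 255 + 0.96×(0−255) = 255 − 244.8 = 10.2 → 10
  G: 0 + 0.96×(0−0) = 0 + 0 = 0 → 0
  B: 255 + 0.96×(0−255) = 255 − 244.8 = 10.2 → 10
  → #0A000A
20% tone:
  R: 255 − 25.4 = 229.6 → 230
  G: 0 + 0.2×(128−0) = 0 + 25.6 = 25.6 → 26
  B: 255 + 0.2×(128−255) = 255 − 25.4 = 229.6 → 230
  → #E61AE6

#0A000A, #E61AE6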